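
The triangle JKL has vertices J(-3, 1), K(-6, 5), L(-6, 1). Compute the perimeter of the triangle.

|JK| = √((-3)² + (4)²) = √25 = 5
|KL| = √((0)² + (-4)²) = √16 = 4
|LJ| = √((3)² + (0)²) = √9 = 3
Perimeter = 5 + 4 + 3 = 12.

12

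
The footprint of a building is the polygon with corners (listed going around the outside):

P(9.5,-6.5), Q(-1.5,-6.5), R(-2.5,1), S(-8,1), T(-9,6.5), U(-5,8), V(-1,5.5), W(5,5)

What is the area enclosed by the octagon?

149.125

Apply the surveyor's formula: 2A = Σ (x_i·y_{i+1} − x_{i+1}·y_i), indices taken mod 8.
Σ = (-71.5) + (-17.75) + (5.5) + (-43) + (-39.5) + (-19.5) + (-32.5) + (-80) = -298.25
Area = |Σ|/2 = 149.125.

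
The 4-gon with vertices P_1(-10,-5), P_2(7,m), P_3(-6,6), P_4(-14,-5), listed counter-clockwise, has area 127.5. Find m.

-11

Write out the shoelace sum; only the two edges meeting at P_2 involve m:
2·Area = [((-10)·m − 7·(-5)) + (7·6 − (-6)·m)] + 134
       = -4·m + 211 = 255
⇒ m = -11.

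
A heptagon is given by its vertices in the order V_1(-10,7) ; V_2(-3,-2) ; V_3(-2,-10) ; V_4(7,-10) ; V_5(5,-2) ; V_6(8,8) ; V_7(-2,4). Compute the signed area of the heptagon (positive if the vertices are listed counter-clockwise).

V_1→V_2: (-10)(-2) − (-3)(7) = 41
V_2→V_3: (-3)(-10) − (-2)(-2) = 26
V_3→V_4: (-2)(-10) − (7)(-10) = 90
V_4→V_5: (7)(-2) − (5)(-10) = 36
V_5→V_6: (5)(8) − (8)(-2) = 56
V_6→V_7: (8)(4) − (-2)(8) = 48
V_7→V_1: (-2)(7) − (-10)(4) = 26
Σ = 323
Signed area = Σ/2 = 161.5 (positive ⇒ counter-clockwise traversal).

161.5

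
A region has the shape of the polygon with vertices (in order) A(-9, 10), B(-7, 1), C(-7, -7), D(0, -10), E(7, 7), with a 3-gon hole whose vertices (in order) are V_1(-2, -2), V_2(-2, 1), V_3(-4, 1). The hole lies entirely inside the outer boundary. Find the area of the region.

192

Outer boundary:
Σ = (61) + (56) + (70) + (70) + (133) = 390
Area = |Σ|/2 = 195.
Hole:
Apply the shoelace (surveyor's) formula: 2A = Σ (x_i·y_{i+1} − x_{i+1}·y_i), indices taken mod 3.
Σ = (-6) + (2) + (10) = 6
Area = |Σ|/2 = 3.
Net area = 195 − 3 = 192.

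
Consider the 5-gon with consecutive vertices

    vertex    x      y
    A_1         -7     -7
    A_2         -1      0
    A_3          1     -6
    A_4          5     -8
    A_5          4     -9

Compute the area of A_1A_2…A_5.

41.5

Apply the shoelace (surveyor's) formula: 2A = Σ (x_i·y_{i+1} − x_{i+1}·y_i), indices taken mod 5.
Σ = (-7) + (6) + (22) + (-13) + (-91) = -83
Area = |Σ|/2 = 41.5.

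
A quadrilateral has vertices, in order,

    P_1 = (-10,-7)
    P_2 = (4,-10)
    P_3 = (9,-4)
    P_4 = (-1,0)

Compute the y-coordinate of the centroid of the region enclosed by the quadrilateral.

Apply Gauss's area formula. First the cross-terms c_i = x_i·y_{i+1} − x_{i+1}·y_i:
  128, 74, -4, 7  ⇒  2A = 205, A = 102.5.
Then Σ (y_i + y_{i+1})·c_i = -3245, so ȳ = -3245 / (6·102.5) = -649/123.

-649/123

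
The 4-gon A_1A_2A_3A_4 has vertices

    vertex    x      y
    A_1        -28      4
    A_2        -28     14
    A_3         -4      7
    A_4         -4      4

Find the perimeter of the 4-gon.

62

|A_1A_2| = √((0)² + (10)²) = √100 = 10
|A_2A_3| = √((24)² + (-7)²) = √625 = 25
|A_3A_4| = √((0)² + (-3)²) = √9 = 3
|A_4A_1| = √((-24)² + (0)²) = √576 = 24
Perimeter = 10 + 25 + 3 + 24 = 62.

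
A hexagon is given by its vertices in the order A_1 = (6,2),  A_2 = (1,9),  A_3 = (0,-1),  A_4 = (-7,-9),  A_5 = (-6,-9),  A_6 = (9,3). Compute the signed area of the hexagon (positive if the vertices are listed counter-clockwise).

Apply the shoelace formula: 2A = Σ (x_i·y_{i+1} − x_{i+1}·y_i), indices taken mod 6.
Σ = (52) + (-1) + (-7) + (9) + (63) + (0) = 116
Signed area = Σ/2 = 58 (positive ⇒ counter-clockwise traversal).

58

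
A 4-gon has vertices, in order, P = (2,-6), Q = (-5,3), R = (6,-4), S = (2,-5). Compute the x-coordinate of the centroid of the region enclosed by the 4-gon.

55/69

Apply Gauss's area formula. First the cross-terms c_i = x_i·y_{i+1} − x_{i+1}·y_i:
  -24, 2, -22, -2  ⇒  2A = -46, A = -23.
Then Σ (x_i + x_{i+1})·c_i = -110, so x̄ = -110 / (6·(-23)) = 55/69.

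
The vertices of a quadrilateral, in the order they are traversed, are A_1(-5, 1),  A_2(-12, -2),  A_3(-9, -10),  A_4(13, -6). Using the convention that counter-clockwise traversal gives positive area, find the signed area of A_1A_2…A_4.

145.5

Cross-terms: 22, 102, 184, -17  ⇒  Σ = 291
Signed area = Σ/2 = 145.5 (positive ⇒ counter-clockwise traversal).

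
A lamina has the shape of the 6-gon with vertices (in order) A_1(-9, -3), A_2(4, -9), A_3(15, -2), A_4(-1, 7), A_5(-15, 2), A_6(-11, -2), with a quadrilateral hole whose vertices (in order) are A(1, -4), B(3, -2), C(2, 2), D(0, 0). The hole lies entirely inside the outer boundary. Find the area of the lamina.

236.5

Outer boundary:
Apply the shoelace formula: 2A = Σ (x_i·y_{i+1} − x_{i+1}·y_i), indices taken mod 6.
A_1→A_2: (-9)(-9) − (4)(-3) = 93
A_2→A_3: (4)(-2) − (15)(-9) = 127
A_3→A_4: (15)(7) − (-1)(-2) = 103
A_4→A_5: (-1)(2) − (-15)(7) = 103
A_5→A_6: (-15)(-2) − (-11)(2) = 52
A_6→A_1: (-11)(-3) − (-9)(-2) = 15
Σ = 493
Area = |Σ|/2 = 246.5.
Hole:
Σ = (10) + (10) + (0) + (0) = 20
Area = |Σ|/2 = 10.
Net area = 246.5 − 10 = 236.5.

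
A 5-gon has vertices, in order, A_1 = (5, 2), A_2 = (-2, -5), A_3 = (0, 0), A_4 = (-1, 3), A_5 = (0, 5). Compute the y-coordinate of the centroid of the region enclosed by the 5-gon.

Apply the shoelace formula. First the cross-terms c_i = x_i·y_{i+1} − x_{i+1}·y_i:
  -21, 0, 0, -5, -25  ⇒  2A = -51, A = -25.5.
Then Σ (y_i + y_{i+1})·c_i = -152, so ȳ = -152 / (6·(-25.5)) = 152/153.

152/153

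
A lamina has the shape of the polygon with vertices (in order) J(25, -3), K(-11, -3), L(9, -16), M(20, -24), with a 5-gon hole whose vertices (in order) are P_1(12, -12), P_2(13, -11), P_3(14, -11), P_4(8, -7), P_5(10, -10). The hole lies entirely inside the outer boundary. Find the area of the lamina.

Outer boundary:
Apply the surveyor's formula: 2A = Σ (x_i·y_{i+1} − x_{i+1}·y_i), indices taken mod 4.
Cross-terms: -108, 203, 104, 540  ⇒  Σ = 739
Area = |Σ|/2 = 369.5.
Hole:
Apply the surveyor's formula: 2A = Σ (x_i·y_{i+1} − x_{i+1}·y_i), indices taken mod 5.
P_1→P_2: (12)(-11) − (13)(-12) = 24
P_2→P_3: (13)(-11) − (14)(-11) = 11
P_3→P_4: (14)(-7) − (8)(-11) = -10
P_4→P_5: (8)(-10) − (10)(-7) = -10
P_5→P_1: (10)(-12) − (12)(-10) = 0
Σ = 15
Area = |Σ|/2 = 7.5.
Net area = 369.5 − 7.5 = 362.

362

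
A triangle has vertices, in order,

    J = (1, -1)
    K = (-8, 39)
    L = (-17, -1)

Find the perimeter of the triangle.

|JK| = √((-9)² + (40)²) = √1681 = 41
|KL| = √((-9)² + (-40)²) = √1681 = 41
|LJ| = √((18)² + (0)²) = √324 = 18
Perimeter = 41 + 41 + 18 = 100.

100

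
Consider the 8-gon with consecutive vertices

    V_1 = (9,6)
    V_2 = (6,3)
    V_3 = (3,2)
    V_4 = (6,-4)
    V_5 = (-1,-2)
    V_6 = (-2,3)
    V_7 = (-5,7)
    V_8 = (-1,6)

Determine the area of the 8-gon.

Apply the surveyor's formula: 2A = Σ (x_i·y_{i+1} − x_{i+1}·y_i), indices taken mod 8.
Σ = (-9) + (3) + (-24) + (-16) + (-7) + (1) + (-23) + (-60) = -135
Area = |Σ|/2 = 67.5.

67.5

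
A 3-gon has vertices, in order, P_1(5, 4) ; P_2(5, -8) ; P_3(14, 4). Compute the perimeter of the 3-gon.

|P_1P_2| = √((0)² + (-12)²) = √144 = 12
|P_2P_3| = √((9)² + (12)²) = √225 = 15
|P_3P_1| = √((-9)² + (0)²) = √81 = 9
Perimeter = 12 + 15 + 9 = 36.

36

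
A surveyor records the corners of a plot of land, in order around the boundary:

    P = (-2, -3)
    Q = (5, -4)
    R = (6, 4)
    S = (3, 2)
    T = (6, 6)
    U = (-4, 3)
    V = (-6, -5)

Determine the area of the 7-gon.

80.5

Apply Gauss's area formula: 2A = Σ (x_i·y_{i+1} − x_{i+1}·y_i), indices taken mod 7.
Cross-terms: 23, 44, 0, 6, 42, 38, 8  ⇒  Σ = 161
Area = |Σ|/2 = 80.5.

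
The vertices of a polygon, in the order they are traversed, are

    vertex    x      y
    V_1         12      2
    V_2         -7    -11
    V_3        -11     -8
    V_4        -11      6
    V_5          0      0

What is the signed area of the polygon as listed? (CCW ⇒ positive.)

-168.5

Σ = (-118) + (-65) + (-154) + (0) + (0) = -337
Signed area = Σ/2 = -168.5 (negative ⇒ clockwise traversal).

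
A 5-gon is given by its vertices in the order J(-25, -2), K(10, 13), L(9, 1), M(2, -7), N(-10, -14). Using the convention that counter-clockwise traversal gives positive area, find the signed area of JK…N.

Apply the shoelace formula: 2A = Σ (x_i·y_{i+1} − x_{i+1}·y_i), indices taken mod 5.
Σ = (-305) + (-107) + (-65) + (-98) + (-330) = -905
Signed area = Σ/2 = -452.5 (negative ⇒ clockwise traversal).

-452.5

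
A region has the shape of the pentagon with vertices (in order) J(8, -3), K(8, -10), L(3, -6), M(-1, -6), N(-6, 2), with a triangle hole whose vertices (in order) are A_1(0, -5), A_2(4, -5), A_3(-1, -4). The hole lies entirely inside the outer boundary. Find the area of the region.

Outer boundary:
J→K: (8)(-10) − (8)(-3) = -56
K→L: (8)(-6) − (3)(-10) = -18
L→M: (3)(-6) − (-1)(-6) = -24
M→N: (-1)(2) − (-6)(-6) = -38
N→J: (-6)(-3) − (8)(2) = 2
Σ = -134
Area = |Σ|/2 = 67.
Hole:
Apply Gauss's area formula: 2A = Σ (x_i·y_{i+1} − x_{i+1}·y_i), indices taken mod 3.
Cross-terms: 20, -21, 5  ⇒  Σ = 4
Area = |Σ|/2 = 2.
Net area = 67 − 2 = 65.

65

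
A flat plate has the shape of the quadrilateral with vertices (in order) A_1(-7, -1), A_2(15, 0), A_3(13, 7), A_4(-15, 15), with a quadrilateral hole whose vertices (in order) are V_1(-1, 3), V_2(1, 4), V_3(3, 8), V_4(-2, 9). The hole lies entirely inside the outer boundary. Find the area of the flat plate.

Outer boundary:
Apply Gauss's area formula: 2A = Σ (x_i·y_{i+1} − x_{i+1}·y_i), indices taken mod 4.
Σ = (15) + (105) + (300) + (120) = 540
Area = |Σ|/2 = 270.
Hole:
Apply the shoelace formula: 2A = Σ (x_i·y_{i+1} − x_{i+1}·y_i), indices taken mod 4.
Σ = (-7) + (-4) + (43) + (3) = 35
Area = |Σ|/2 = 17.5.
Net area = 270 − 17.5 = 252.5.

252.5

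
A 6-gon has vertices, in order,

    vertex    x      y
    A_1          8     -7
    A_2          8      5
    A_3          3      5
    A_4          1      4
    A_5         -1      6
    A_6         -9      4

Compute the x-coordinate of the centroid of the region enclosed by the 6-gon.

436/219

Apply the surveyor's formula. First the cross-terms c_i = x_i·y_{i+1} − x_{i+1}·y_i:
  96, 25, 7, 10, 50, 31  ⇒  2A = 219, A = 109.5.
Then Σ (x_i + x_{i+1})·c_i = 1308, so x̄ = 1308 / (6·109.5) = 436/219.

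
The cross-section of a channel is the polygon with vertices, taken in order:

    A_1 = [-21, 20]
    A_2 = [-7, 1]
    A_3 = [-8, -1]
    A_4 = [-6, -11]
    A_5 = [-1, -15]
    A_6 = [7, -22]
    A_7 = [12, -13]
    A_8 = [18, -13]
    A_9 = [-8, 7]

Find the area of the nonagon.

Apply Gauss's area formula: 2A = Σ (x_i·y_{i+1} − x_{i+1}·y_i), indices taken mod 9.
Σ = (119) + (15) + (82) + (79) + (127) + (173) + (78) + (22) + (-13) = 682
Area = |Σ|/2 = 341.

341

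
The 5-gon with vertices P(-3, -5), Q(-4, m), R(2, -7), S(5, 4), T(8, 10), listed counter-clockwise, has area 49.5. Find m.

Write out the shoelace sum; only the two edges meeting at Q involve m:
2·Area = [((-3)·m − (-4)·(-5)) + ((-4)·(-7) − 2·m)] + 51
       = -5·m + 59 = 99
⇒ m = -8.

-8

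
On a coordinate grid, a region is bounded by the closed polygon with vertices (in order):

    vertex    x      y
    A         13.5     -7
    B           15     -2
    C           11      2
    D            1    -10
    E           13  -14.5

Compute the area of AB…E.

Σ = (78) + (52) + (-112) + (115.5) + (104.75) = 238.25
Area = |Σ|/2 = 119.125.

119.125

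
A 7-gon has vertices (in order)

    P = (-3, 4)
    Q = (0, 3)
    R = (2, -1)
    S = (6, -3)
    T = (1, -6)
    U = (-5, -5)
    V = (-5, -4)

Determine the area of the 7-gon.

Apply the surveyor's formula: 2A = Σ (x_i·y_{i+1} − x_{i+1}·y_i), indices taken mod 7.
Σ = (-9) + (-6) + (0) + (-33) + (-35) + (-5) + (-32) = -120
Area = |Σ|/2 = 60.

60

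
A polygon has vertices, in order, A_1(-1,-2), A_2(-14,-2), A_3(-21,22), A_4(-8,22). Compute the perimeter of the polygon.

76

|A_1A_2| = √((-13)² + (0)²) = √169 = 13
|A_2A_3| = √((-7)² + (24)²) = √625 = 25
|A_3A_4| = √((13)² + (0)²) = √169 = 13
|A_4A_1| = √((7)² + (-24)²) = √625 = 25
Perimeter = 13 + 25 + 13 + 25 = 76.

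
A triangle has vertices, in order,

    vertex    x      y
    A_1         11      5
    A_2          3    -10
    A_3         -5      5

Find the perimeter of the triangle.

50

|A_1A_2| = √((-8)² + (-15)²) = √289 = 17
|A_2A_3| = √((-8)² + (15)²) = √289 = 17
|A_3A_1| = √((16)² + (0)²) = √256 = 16
Perimeter = 17 + 17 + 16 = 50.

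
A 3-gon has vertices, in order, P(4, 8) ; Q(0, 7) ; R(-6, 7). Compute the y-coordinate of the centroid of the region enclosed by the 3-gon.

22/3

Apply the shoelace (surveyor's) formula. First the cross-terms c_i = x_i·y_{i+1} − x_{i+1}·y_i:
  28, 42, -76  ⇒  2A = -6, A = -3.
Then Σ (y_i + y_{i+1})·c_i = -132, so ȳ = -132 / (6·(-3)) = 22/3.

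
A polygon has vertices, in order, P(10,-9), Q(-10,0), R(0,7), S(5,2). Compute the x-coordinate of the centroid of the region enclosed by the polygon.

Apply Gauss's area formula. First the cross-terms c_i = x_i·y_{i+1} − x_{i+1}·y_i:
  -90, -70, -35, -65  ⇒  2A = -260, A = -130.
Then Σ (x_i + x_{i+1})·c_i = -450, so x̄ = -450 / (6·(-130)) = 15/26.

15/26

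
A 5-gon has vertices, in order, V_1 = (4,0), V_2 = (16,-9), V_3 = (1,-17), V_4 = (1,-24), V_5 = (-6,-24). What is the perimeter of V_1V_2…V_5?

|V_1V_2| = √((12)² + (-9)²) = √225 = 15
|V_2V_3| = √((-15)² + (-8)²) = √289 = 17
|V_3V_4| = √((0)² + (-7)²) = √49 = 7
|V_4V_5| = √((-7)² + (0)²) = √49 = 7
|V_5V_1| = √((10)² + (24)²) = √676 = 26
Perimeter = 15 + 17 + 7 + 7 + 26 = 72.

72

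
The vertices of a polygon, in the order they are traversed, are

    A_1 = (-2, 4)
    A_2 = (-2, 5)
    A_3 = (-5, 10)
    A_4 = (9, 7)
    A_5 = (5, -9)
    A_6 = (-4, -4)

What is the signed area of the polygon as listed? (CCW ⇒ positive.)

Apply the shoelace formula: 2A = Σ (x_i·y_{i+1} − x_{i+1}·y_i), indices taken mod 6.
Σ = (-2) + (5) + (-125) + (-116) + (-56) + (-24) = -318
Signed area = Σ/2 = -159 (negative ⇒ clockwise traversal).

-159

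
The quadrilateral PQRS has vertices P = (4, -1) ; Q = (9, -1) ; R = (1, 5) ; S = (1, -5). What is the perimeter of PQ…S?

|PQ| = √((5)² + (0)²) = √25 = 5
|QR| = √((-8)² + (6)²) = √100 = 10
|RS| = √((0)² + (-10)²) = √100 = 10
|SP| = √((3)² + (4)²) = √25 = 5
Perimeter = 5 + 10 + 10 + 5 = 30.

30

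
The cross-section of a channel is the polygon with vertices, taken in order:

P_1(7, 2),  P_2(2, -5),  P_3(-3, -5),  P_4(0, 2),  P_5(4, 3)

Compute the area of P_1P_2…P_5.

45.5

Cross-terms: -39, -25, -6, -8, -13  ⇒  Σ = -91
Area = |Σ|/2 = 45.5.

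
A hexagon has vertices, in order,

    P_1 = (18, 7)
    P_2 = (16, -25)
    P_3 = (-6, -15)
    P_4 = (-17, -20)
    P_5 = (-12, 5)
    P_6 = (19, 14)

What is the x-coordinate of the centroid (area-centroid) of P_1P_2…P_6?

929/299

Apply Gauss's area formula. First the cross-terms c_i = x_i·y_{i+1} − x_{i+1}·y_i:
  -562, -390, -135, -325, -263, -119  ⇒  2A = -1794, A = -897.
Then Σ (x_i + x_{i+1})·c_i = -16722, so x̄ = -16722 / (6·(-897)) = 929/299.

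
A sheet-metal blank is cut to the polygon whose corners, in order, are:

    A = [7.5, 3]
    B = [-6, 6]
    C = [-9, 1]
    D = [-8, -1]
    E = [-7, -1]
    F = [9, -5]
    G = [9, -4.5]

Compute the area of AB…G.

Cross-terms: 63, 48, 17, 1, 44, 4.5, 60.75  ⇒  Σ = 238.25
Area = |Σ|/2 = 119.125.

119.125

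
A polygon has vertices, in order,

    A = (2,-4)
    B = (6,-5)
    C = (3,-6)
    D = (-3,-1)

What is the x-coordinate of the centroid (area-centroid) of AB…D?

13/6

Apply the shoelace (surveyor's) formula. First the cross-terms c_i = x_i·y_{i+1} − x_{i+1}·y_i:
  14, -21, -21, 14  ⇒  2A = -14, A = -7.
Then Σ (x_i + x_{i+1})·c_i = -91, so x̄ = -91 / (6·(-7)) = 13/6.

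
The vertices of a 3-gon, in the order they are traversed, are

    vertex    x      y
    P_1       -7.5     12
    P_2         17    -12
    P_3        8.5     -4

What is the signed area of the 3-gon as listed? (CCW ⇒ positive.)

-4

Apply the surveyor's formula: 2A = Σ (x_i·y_{i+1} − x_{i+1}·y_i), indices taken mod 3.
Σ = (-114) + (34) + (72) = -8
Signed area = Σ/2 = -4 (negative ⇒ clockwise traversal).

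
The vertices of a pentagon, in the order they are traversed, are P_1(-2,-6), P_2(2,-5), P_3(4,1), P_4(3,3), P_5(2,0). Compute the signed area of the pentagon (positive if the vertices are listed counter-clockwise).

Apply Gauss's area formula: 2A = Σ (x_i·y_{i+1} − x_{i+1}·y_i), indices taken mod 5.
Cross-terms: 22, 22, 9, -6, -12  ⇒  Σ = 35
Signed area = Σ/2 = 17.5 (positive ⇒ counter-clockwise traversal).

17.5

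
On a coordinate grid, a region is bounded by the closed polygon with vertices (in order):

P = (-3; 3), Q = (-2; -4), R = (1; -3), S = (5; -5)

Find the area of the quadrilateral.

P→Q: (-3)(-4) − (-2)(3) = 18
Q→R: (-2)(-3) − (1)(-4) = 10
R→S: (1)(-5) − (5)(-3) = 10
S→P: (5)(3) − (-3)(-5) = 0
Σ = 38
Area = |Σ|/2 = 19.

19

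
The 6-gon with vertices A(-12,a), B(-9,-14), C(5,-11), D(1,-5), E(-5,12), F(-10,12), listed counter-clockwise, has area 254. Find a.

The doubled signed area Σ (x_i y_{i+1} − x_{i+1} y_i) is linear in a.
With a=0 it equals 514; the coefficient of a is -1 (from the two edges through A).
So -1·a + 514 = 2·254 = 508 ⇒ a = 6.

6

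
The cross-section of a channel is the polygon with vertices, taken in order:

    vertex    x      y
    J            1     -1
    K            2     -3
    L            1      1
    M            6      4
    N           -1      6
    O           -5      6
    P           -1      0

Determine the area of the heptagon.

Apply the surveyor's formula: 2A = Σ (x_i·y_{i+1} − x_{i+1}·y_i), indices taken mod 7.
Σ = (-1) + (5) + (-2) + (40) + (24) + (6) + (1) = 73
Area = |Σ|/2 = 36.5.

36.5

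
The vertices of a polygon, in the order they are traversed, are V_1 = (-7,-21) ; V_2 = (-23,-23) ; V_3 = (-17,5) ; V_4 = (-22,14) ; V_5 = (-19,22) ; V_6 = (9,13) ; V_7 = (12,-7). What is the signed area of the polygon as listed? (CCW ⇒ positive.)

-1069.5

Cross-terms: -322, -506, -128, -218, -445, -219, -301  ⇒  Σ = -2139
Signed area = Σ/2 = -1069.5 (negative ⇒ clockwise traversal).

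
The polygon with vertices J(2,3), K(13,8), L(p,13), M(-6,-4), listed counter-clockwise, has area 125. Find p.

The doubled signed area Σ (x_i y_{i+1} − x_{i+1} y_i) is linear in p.
With p=0 it equals 214; the coefficient of p is -12 (from the two edges through L).
So -12·p + 214 = 2·125 = 250 ⇒ p = -3.

-3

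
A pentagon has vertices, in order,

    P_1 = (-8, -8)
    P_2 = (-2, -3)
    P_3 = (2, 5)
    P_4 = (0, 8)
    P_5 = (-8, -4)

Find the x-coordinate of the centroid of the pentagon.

-268/87

Apply Gauss's area formula. First the cross-terms c_i = x_i·y_{i+1} − x_{i+1}·y_i:
  8, -4, 16, 64, 32  ⇒  2A = 116, A = 58.
Then Σ (x_i + x_{i+1})·c_i = -1072, so x̄ = -1072 / (6·58) = -268/87.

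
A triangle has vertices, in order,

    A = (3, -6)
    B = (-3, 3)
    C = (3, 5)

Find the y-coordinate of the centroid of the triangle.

Apply the shoelace formula. First the cross-terms c_i = x_i·y_{i+1} − x_{i+1}·y_i:
  -9, -24, -33  ⇒  2A = -66, A = -33.
Then Σ (y_i + y_{i+1})·c_i = -132, so ȳ = -132 / (6·(-33)) = 2/3.

2/3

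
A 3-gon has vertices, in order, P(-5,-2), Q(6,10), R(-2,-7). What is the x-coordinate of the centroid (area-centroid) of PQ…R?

-1/3

Apply the shoelace formula. First the cross-terms c_i = x_i·y_{i+1} − x_{i+1}·y_i:
  -38, -22, -31  ⇒  2A = -91, A = -45.5.
Then Σ (x_i + x_{i+1})·c_i = 91, so x̄ = 91 / (6·(-45.5)) = -1/3.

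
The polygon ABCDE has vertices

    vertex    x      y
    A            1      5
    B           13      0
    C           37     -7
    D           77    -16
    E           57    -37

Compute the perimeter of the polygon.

178

|AB| = √((12)² + (-5)²) = √169 = 13
|BC| = √((24)² + (-7)²) = √625 = 25
|CD| = √((40)² + (-9)²) = √1681 = 41
|DE| = √((-20)² + (-21)²) = √841 = 29
|EA| = √((-56)² + (42)²) = √4900 = 70
Perimeter = 13 + 25 + 41 + 29 + 70 = 178.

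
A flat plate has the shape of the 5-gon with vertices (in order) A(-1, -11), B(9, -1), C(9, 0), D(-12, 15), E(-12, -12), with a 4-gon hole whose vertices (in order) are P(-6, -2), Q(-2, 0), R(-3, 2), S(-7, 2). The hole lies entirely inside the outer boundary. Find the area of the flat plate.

331

Outer boundary:
Apply the shoelace formula: 2A = Σ (x_i·y_{i+1} − x_{i+1}·y_i), indices taken mod 5.
Σ = (100) + (9) + (135) + (324) + (120) = 688
Area = |Σ|/2 = 344.
Hole:
Cross-terms: -4, -4, 8, 26  ⇒  Σ = 26
Area = |Σ|/2 = 13.
Net area = 344 − 13 = 331.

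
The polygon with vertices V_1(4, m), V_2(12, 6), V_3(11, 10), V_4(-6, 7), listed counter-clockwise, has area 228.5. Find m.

The doubled signed area Σ (x_i y_{i+1} − x_{i+1} y_i) is linear in m.
With m=0 it equals 187; the coefficient of m is -18 (from the two edges through V_1).
So -18·m + 187 = 2·228.5 = 457 ⇒ m = -15.

-15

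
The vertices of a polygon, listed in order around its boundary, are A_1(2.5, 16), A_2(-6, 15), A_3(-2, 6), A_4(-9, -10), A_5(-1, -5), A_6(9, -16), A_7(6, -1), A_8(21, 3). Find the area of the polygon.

376

Apply the shoelace formula: 2A = Σ (x_i·y_{i+1} − x_{i+1}·y_i), indices taken mod 8.
Σ = (133.5) + (-6) + (74) + (35) + (61) + (87) + (39) + (328.5) = 752
Area = |Σ|/2 = 376.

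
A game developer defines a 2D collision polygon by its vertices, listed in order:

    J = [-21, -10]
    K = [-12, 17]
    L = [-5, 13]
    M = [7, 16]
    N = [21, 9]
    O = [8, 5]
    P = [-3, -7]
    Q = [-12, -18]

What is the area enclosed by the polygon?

644

Apply the shoelace (surveyor's) formula: 2A = Σ (x_i·y_{i+1} − x_{i+1}·y_i), indices taken mod 8.
J→K: (-21)(17) − (-12)(-10) = -477
K→L: (-12)(13) − (-5)(17) = -71
L→M: (-5)(16) − (7)(13) = -171
M→N: (7)(9) − (21)(16) = -273
N→O: (21)(5) − (8)(9) = 33
O→P: (8)(-7) − (-3)(5) = -41
P→Q: (-3)(-18) − (-12)(-7) = -30
Q→J: (-12)(-10) − (-21)(-18) = -258
Σ = -1288
Area = |Σ|/2 = 644.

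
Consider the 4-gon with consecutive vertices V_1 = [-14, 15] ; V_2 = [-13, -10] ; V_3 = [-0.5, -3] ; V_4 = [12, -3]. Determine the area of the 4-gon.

Apply Gauss's area formula: 2A = Σ (x_i·y_{i+1} − x_{i+1}·y_i), indices taken mod 4.
Cross-terms: 335, 34, 37.5, 138  ⇒  Σ = 544.5
Area = |Σ|/2 = 272.25.

272.25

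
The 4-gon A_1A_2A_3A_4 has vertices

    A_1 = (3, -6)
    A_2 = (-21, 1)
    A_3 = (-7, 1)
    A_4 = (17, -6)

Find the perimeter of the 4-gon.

|A_1A_2| = √((-24)² + (7)²) = √625 = 25
|A_2A_3| = √((14)² + (0)²) = √196 = 14
|A_3A_4| = √((24)² + (-7)²) = √625 = 25
|A_4A_1| = √((-14)² + (0)²) = √196 = 14
Perimeter = 25 + 14 + 25 + 14 = 78.

78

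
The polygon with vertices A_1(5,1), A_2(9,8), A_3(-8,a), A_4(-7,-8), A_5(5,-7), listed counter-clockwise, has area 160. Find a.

Write out the shoelace sum; only the two edges meeting at A_3 involve a:
2·Area = [(9·a − (-8)·8) + ((-8)·(-8) − (-7)·a)] + 160
       = 16·a + 288 = 320
⇒ a = 2.

2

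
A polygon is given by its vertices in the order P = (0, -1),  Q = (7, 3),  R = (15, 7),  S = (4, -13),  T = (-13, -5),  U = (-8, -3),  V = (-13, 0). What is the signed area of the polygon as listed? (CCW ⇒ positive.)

-214

Apply the surveyor's formula: 2A = Σ (x_i·y_{i+1} − x_{i+1}·y_i), indices taken mod 7.
Cross-terms: 7, 4, -223, -189, -1, -39, 13  ⇒  Σ = -428
Signed area = Σ/2 = -214 (negative ⇒ clockwise traversal).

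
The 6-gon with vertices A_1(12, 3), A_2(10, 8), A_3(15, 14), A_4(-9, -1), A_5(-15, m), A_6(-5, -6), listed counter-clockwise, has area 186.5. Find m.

Write out the shoelace sum; only the two edges meeting at A_5 involve m:
2·Area = [((-9)·m − (-15)·(-1)) + ((-15)·(-6) − (-5)·m)] + 254
       = -4·m + 329 = 373
⇒ m = -11.

-11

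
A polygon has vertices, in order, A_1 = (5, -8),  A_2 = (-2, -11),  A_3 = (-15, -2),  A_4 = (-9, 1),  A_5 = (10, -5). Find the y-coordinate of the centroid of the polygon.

Apply the shoelace formula. First the cross-terms c_i = x_i·y_{i+1} − x_{i+1}·y_i:
  -71, -161, -33, 35, -55  ⇒  2A = -285, A = -142.5.
Then Σ (y_i + y_{i+1})·c_i = 4050, so ȳ = 4050 / (6·(-142.5)) = -90/19.

-90/19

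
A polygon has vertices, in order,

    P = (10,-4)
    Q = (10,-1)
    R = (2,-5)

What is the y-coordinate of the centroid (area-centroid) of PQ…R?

Apply Gauss's area formula. First the cross-terms c_i = x_i·y_{i+1} − x_{i+1}·y_i:
  30, -48, 42  ⇒  2A = 24, A = 12.
Then Σ (y_i + y_{i+1})·c_i = -240, so ȳ = -240 / (6·12) = -10/3.

-10/3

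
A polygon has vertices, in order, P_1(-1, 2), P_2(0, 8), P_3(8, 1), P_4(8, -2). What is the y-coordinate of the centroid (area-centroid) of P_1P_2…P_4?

Apply the surveyor's formula. First the cross-terms c_i = x_i·y_{i+1} − x_{i+1}·y_i:
  -8, -64, -24, 14  ⇒  2A = -82, A = -41.
Then Σ (y_i + y_{i+1})·c_i = -632, so ȳ = -632 / (6·(-41)) = 316/123.

316/123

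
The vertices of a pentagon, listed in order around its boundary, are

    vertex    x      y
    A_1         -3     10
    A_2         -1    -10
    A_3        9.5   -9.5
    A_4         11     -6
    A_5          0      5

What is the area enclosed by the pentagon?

A_1→A_2: (-3)(-10) − (-1)(10) = 40
A_2→A_3: (-1)(-9.5) − (9.5)(-10) = 104.5
A_3→A_4: (9.5)(-6) − (11)(-9.5) = 47.5
A_4→A_5: (11)(5) − (0)(-6) = 55
A_5→A_1: (0)(10) − (-3)(5) = 15
Σ = 262
Area = |Σ|/2 = 131.

131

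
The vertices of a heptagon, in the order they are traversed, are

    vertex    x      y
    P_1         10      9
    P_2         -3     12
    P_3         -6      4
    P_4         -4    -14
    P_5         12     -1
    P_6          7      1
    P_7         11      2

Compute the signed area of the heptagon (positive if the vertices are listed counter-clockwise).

Σ = (147) + (60) + (100) + (172) + (19) + (3) + (79) = 580
Signed area = Σ/2 = 290 (positive ⇒ counter-clockwise traversal).

290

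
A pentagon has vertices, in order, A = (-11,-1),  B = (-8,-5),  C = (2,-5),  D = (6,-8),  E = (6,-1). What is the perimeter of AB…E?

|AB| = √((3)² + (-4)²) = √25 = 5
|BC| = √((10)² + (0)²) = √100 = 10
|CD| = √((4)² + (-3)²) = √25 = 5
|DE| = √((0)² + (7)²) = √49 = 7
|EA| = √((-17)² + (0)²) = √289 = 17
Perimeter = 5 + 10 + 5 + 7 + 17 = 44.

44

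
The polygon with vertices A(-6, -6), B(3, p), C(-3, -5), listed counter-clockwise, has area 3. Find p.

The doubled signed area Σ (x_i y_{i+1} − x_{i+1} y_i) is linear in p.
With p=0 it equals -9; the coefficient of p is -3 (from the two edges through B).
So -3·p + -9 = 2·3 = 6 ⇒ p = -5.

-5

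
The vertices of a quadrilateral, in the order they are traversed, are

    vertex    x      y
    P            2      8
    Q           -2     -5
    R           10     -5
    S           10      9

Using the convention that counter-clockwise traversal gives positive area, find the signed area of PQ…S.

Apply the shoelace formula: 2A = Σ (x_i·y_{i+1} − x_{i+1}·y_i), indices taken mod 4.
Σ = (6) + (60) + (140) + (62) = 268
Signed area = Σ/2 = 134 (positive ⇒ counter-clockwise traversal).

134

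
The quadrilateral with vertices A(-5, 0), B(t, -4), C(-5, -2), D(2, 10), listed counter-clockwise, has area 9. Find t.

-7

Write out the shoelace sum; only the two edges meeting at B involve t:
2·Area = [((-5)·(-4) − t·0) + (t·(-2) − (-5)·(-4))] + 4
       = -2·t + 4 = 18
⇒ t = -7.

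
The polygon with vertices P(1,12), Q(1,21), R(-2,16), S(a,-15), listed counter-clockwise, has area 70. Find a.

The doubled signed area Σ (x_i y_{i+1} − x_{i+1} y_i) is linear in a.
With a=0 it equals 112; the coefficient of a is -4 (from the two edges through S).
So -4·a + 112 = 2·70 = 140 ⇒ a = -7.

-7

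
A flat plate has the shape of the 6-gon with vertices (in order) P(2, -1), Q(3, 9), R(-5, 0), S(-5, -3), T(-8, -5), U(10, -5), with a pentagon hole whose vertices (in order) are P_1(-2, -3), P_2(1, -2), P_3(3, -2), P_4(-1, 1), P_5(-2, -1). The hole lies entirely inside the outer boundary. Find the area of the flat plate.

Outer boundary:
Apply the shoelace (surveyor's) formula: 2A = Σ (x_i·y_{i+1} − x_{i+1}·y_i), indices taken mod 6.
P→Q: (2)(9) − (3)(-1) = 21
Q→R: (3)(0) − (-5)(9) = 45
R→S: (-5)(-3) − (-5)(0) = 15
S→T: (-5)(-5) − (-8)(-3) = 1
T→U: (-8)(-5) − (10)(-5) = 90
U→P: (10)(-1) − (2)(-5) = 0
Σ = 172
Area = |Σ|/2 = 86.
Hole:
Σ = (7) + (4) + (1) + (3) + (4) = 19
Area = |Σ|/2 = 9.5.
Net area = 86 − 9.5 = 76.5.

76.5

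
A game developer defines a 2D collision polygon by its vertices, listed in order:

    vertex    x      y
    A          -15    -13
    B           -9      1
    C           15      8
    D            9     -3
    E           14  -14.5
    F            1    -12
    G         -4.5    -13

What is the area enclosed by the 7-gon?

Cross-terms: -132, -87, -117, -88.5, -153.5, -67, -136.5  ⇒  Σ = -781.5
Area = |Σ|/2 = 390.75.

390.75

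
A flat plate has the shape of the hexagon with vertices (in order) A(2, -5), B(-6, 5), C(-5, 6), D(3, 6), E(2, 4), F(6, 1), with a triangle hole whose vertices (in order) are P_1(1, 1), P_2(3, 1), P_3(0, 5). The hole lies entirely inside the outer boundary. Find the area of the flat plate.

62.5

Outer boundary:
Apply Gauss's area formula: 2A = Σ (x_i·y_{i+1} − x_{i+1}·y_i), indices taken mod 6.
Cross-terms: -20, -11, -48, 0, -22, -32  ⇒  Σ = -133
Area = |Σ|/2 = 66.5.
Hole:
Apply the surveyor's formula: 2A = Σ (x_i·y_{i+1} − x_{i+1}·y_i), indices taken mod 3.
Σ = (-2) + (15) + (-5) = 8
Area = |Σ|/2 = 4.
Net area = 66.5 − 4 = 62.5.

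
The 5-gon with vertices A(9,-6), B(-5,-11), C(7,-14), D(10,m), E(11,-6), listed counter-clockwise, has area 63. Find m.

Write out the shoelace sum; only the two edges meeting at D involve m:
2·Area = [(7·m − 10·(-14)) + (10·(-6) − 11·m)] + 6
       = -4·m + 86 = 126
⇒ m = -10.

-10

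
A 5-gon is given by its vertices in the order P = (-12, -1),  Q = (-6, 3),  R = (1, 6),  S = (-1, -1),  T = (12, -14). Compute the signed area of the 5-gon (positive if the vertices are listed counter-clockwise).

Σ = (-42) + (-39) + (5) + (26) + (-180) = -230
Signed area = Σ/2 = -115 (negative ⇒ clockwise traversal).

-115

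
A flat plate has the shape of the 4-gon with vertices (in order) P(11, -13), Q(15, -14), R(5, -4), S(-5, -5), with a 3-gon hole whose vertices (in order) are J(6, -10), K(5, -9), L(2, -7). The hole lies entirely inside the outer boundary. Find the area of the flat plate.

Outer boundary:
Apply the shoelace (surveyor's) formula: 2A = Σ (x_i·y_{i+1} − x_{i+1}·y_i), indices taken mod 4.
P→Q: (11)(-14) − (15)(-13) = 41
Q→R: (15)(-4) − (5)(-14) = 10
R→S: (5)(-5) − (-5)(-4) = -45
S→P: (-5)(-13) − (11)(-5) = 120
Σ = 126
Area = |Σ|/2 = 63.
Hole:
Σ = (-4) + (-17) + (22) = 1
Area = |Σ|/2 = 0.5.
Net area = 63 − 0.5 = 62.5.

62.5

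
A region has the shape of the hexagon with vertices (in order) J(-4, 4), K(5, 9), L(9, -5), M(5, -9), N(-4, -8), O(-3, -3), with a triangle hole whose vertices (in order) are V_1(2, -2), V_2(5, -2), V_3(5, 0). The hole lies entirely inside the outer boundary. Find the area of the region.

162

Outer boundary:
Apply the shoelace (surveyor's) formula: 2A = Σ (x_i·y_{i+1} − x_{i+1}·y_i), indices taken mod 6.
Σ = (-56) + (-106) + (-56) + (-76) + (-12) + (-24) = -330
Area = |Σ|/2 = 165.
Hole:
Apply Gauss's area formula: 2A = Σ (x_i·y_{i+1} − x_{i+1}·y_i), indices taken mod 3.
Σ = (6) + (10) + (-10) = 6
Area = |Σ|/2 = 3.
Net area = 165 − 3 = 162.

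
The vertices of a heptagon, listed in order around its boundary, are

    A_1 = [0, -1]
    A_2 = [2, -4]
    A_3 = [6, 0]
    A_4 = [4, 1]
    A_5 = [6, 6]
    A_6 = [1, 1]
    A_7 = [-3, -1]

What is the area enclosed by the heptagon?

A_1→A_2: (0)(-4) − (2)(-1) = 2
A_2→A_3: (2)(0) − (6)(-4) = 24
A_3→A_4: (6)(1) − (4)(0) = 6
A_4→A_5: (4)(6) − (6)(1) = 18
A_5→A_6: (6)(1) − (1)(6) = 0
A_6→A_7: (1)(-1) − (-3)(1) = 2
A_7→A_1: (-3)(-1) − (0)(-1) = 3
Σ = 55
Area = |Σ|/2 = 27.5.

27.5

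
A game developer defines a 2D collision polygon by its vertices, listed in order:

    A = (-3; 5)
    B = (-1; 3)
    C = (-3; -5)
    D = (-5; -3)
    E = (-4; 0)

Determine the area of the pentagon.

19

Apply the shoelace (surveyor's) formula: 2A = Σ (x_i·y_{i+1} − x_{i+1}·y_i), indices taken mod 5.
Cross-terms: -4, 14, -16, -12, -20  ⇒  Σ = -38
Area = |Σ|/2 = 19.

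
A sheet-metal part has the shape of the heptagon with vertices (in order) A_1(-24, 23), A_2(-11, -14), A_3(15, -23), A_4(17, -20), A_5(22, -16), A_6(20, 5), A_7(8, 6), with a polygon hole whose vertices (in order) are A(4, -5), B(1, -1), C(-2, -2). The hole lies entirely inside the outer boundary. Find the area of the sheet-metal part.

Outer boundary:
A_1→A_2: (-24)(-14) − (-11)(23) = 589
A_2→A_3: (-11)(-23) − (15)(-14) = 463
A_3→A_4: (15)(-20) − (17)(-23) = 91
A_4→A_5: (17)(-16) − (22)(-20) = 168
A_5→A_6: (22)(5) − (20)(-16) = 430
A_6→A_7: (20)(6) − (8)(5) = 80
A_7→A_1: (8)(23) − (-24)(6) = 328
Σ = 2149
Area = |Σ|/2 = 1074.5.
Hole:
Apply the surveyor's formula: 2A = Σ (x_i·y_{i+1} − x_{i+1}·y_i), indices taken mod 3.
A→B: (4)(-1) − (1)(-5) = 1
B→C: (1)(-2) − (-2)(-1) = -4
C→A: (-2)(-5) − (4)(-2) = 18
Σ = 15
Area = |Σ|/2 = 7.5.
Net area = 1074.5 − 7.5 = 1067.

1067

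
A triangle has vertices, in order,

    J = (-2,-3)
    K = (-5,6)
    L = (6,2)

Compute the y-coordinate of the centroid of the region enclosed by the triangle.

Apply the shoelace formula. First the cross-terms c_i = x_i·y_{i+1} − x_{i+1}·y_i:
  -27, -46, -14  ⇒  2A = -87, A = -43.5.
Then Σ (y_i + y_{i+1})·c_i = -435, so ȳ = -435 / (6·(-43.5)) = 5/3.

5/3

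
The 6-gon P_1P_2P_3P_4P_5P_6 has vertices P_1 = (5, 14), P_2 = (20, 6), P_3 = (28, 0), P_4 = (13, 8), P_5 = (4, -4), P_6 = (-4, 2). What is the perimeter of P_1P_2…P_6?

|P_1P_2| = √((15)² + (-8)²) = √289 = 17
|P_2P_3| = √((8)² + (-6)²) = √100 = 10
|P_3P_4| = √((-15)² + (8)²) = √289 = 17
|P_4P_5| = √((-9)² + (-12)²) = √225 = 15
|P_5P_6| = √((-8)² + (6)²) = √100 = 10
|P_6P_1| = √((9)² + (12)²) = √225 = 15
Perimeter = 17 + 10 + 17 + 15 + 10 + 15 = 84.

84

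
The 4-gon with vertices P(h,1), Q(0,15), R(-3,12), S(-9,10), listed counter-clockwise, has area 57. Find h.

Write out the shoelace sum; only the two edges meeting at P involve h:
2·Area = [((-9)·1 − h·10) + (h·15 − 0·1)] + 123
       = 5·h + 114 = 114
⇒ h = 0.

0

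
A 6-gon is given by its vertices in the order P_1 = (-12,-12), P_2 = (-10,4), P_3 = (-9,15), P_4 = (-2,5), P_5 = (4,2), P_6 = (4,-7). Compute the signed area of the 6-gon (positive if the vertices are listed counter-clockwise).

-244.5

Apply Gauss's area formula: 2A = Σ (x_i·y_{i+1} − x_{i+1}·y_i), indices taken mod 6.
Σ = (-168) + (-114) + (-15) + (-24) + (-36) + (-132) = -489
Signed area = Σ/2 = -244.5 (negative ⇒ clockwise traversal).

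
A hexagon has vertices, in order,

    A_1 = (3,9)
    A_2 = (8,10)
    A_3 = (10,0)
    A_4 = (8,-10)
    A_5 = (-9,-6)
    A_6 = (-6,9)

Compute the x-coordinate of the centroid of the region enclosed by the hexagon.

321/289

Apply the shoelace formula. First the cross-terms c_i = x_i·y_{i+1} − x_{i+1}·y_i:
  -42, -100, -100, -138, -117, -81  ⇒  2A = -578, A = -289.
Then Σ (x_i + x_{i+1})·c_i = -1926, so x̄ = -1926 / (6·(-289)) = 321/289.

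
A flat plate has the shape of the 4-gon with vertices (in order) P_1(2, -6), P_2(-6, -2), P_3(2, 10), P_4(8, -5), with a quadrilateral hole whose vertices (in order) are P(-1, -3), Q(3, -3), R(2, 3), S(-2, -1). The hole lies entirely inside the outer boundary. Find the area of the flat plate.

94

Outer boundary:
Cross-terms: -40, -56, -90, -38  ⇒  Σ = -224
Area = |Σ|/2 = 112.
Hole:
Apply Gauss's area formula: 2A = Σ (x_i·y_{i+1} − x_{i+1}·y_i), indices taken mod 4.
Σ = (12) + (15) + (4) + (5) = 36
Area = |Σ|/2 = 18.
Net area = 112 − 18 = 94.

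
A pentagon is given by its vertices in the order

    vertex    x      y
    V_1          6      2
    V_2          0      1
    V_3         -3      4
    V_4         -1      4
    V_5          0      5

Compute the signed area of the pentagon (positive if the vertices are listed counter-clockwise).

Apply the surveyor's formula: 2A = Σ (x_i·y_{i+1} − x_{i+1}·y_i), indices taken mod 5.
Cross-terms: 6, 3, -8, -5, -30  ⇒  Σ = -34
Signed area = Σ/2 = -17 (negative ⇒ clockwise traversal).

-17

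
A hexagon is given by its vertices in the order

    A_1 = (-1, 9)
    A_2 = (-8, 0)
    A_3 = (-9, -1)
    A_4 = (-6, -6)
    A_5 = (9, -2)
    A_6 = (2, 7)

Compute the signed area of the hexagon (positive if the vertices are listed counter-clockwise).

143

Σ = (72) + (8) + (48) + (66) + (67) + (25) = 286
Signed area = Σ/2 = 143 (positive ⇒ counter-clockwise traversal).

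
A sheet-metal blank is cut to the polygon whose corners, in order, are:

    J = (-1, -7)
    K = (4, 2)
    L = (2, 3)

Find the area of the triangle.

Σ = (26) + (8) + (-11) = 23
Area = |Σ|/2 = 11.5.

11.5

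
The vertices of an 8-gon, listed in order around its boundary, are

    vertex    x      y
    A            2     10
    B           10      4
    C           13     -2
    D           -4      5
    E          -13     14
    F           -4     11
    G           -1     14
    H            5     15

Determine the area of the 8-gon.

147.5

Apply Gauss's area formula: 2A = Σ (x_i·y_{i+1} − x_{i+1}·y_i), indices taken mod 8.
A→B: (2)(4) − (10)(10) = -92
B→C: (10)(-2) − (13)(4) = -72
C→D: (13)(5) − (-4)(-2) = 57
D→E: (-4)(14) − (-13)(5) = 9
E→F: (-13)(11) − (-4)(14) = -87
F→G: (-4)(14) − (-1)(11) = -45
G→H: (-1)(15) − (5)(14) = -85
H→A: (5)(10) − (2)(15) = 20
Σ = -295
Area = |Σ|/2 = 147.5.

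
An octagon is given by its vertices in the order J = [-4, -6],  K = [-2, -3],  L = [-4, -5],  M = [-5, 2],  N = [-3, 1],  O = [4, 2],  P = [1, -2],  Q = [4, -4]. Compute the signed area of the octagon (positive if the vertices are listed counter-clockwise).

-45

Apply Gauss's area formula: 2A = Σ (x_i·y_{i+1} − x_{i+1}·y_i), indices taken mod 8.
Σ = (0) + (-2) + (-33) + (1) + (-10) + (-10) + (4) + (-40) = -90
Signed area = Σ/2 = -45 (negative ⇒ clockwise traversal).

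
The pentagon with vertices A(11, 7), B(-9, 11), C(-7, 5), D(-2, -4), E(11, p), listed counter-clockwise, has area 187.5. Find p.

0

Write out the shoelace sum; only the two edges meeting at E involve p:
2·Area = [((-2)·p − 11·(-4)) + (11·7 − 11·p)] + 254
       = -13·p + 375 = 375
⇒ p = 0.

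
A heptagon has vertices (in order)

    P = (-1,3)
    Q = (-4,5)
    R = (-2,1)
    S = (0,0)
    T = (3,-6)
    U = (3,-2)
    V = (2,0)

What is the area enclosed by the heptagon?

Apply the shoelace (surveyor's) formula: 2A = Σ (x_i·y_{i+1} − x_{i+1}·y_i), indices taken mod 7.
Σ = (7) + (6) + (0) + (0) + (12) + (4) + (6) = 35
Area = |Σ|/2 = 17.5.

17.5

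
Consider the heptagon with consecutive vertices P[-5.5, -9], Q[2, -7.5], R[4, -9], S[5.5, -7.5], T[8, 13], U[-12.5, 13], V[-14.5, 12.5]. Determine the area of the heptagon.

360.125

Apply the shoelace formula: 2A = Σ (x_i·y_{i+1} − x_{i+1}·y_i), indices taken mod 7.
P→Q: (-5.5)(-7.5) − (2)(-9) = 59.25
Q→R: (2)(-9) − (4)(-7.5) = 12
R→S: (4)(-7.5) − (5.5)(-9) = 19.5
S→T: (5.5)(13) − (8)(-7.5) = 131.5
T→U: (8)(13) − (-12.5)(13) = 266.5
U→V: (-12.5)(12.5) − (-14.5)(13) = 32.25
V→P: (-14.5)(-9) − (-5.5)(12.5) = 199.25
Σ = 720.25
Area = |Σ|/2 = 360.125.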